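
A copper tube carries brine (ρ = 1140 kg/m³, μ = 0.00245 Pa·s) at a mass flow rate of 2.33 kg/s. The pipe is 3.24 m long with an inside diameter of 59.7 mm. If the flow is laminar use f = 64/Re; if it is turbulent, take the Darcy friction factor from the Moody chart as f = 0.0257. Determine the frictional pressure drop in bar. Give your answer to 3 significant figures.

A = πD²/4 = π(0.0597)²/4 = 0.002799 m²; mean velocity V = ṁ/(ρA) = 2.33/(1140 · 0.002799) = 0.7302 m/s.
Reynolds number Re = ρVD/μ = 1140 · 0.7302 · 0.0597 / 0.00245 = 2.028e+04.
Re > 4000 → turbulent; use the Moody-chart value f = 0.0257.
Darcy-Weisbach: ΔP = f(L/D)(ρV²/2) = 0.0257·(3.24/0.0597)·(1140·0.7302²/2) = 0.0257·54.27·303.9 = 423.8 Pa.
ΔP = 423.8 Pa = 0.00424 bar.

ΔP ≈ 0.00424 bar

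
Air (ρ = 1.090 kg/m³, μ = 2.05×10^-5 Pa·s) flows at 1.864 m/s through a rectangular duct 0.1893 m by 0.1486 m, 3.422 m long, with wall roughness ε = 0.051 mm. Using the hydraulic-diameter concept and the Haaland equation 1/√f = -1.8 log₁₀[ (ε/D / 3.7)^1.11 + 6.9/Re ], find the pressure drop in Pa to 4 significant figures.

Hydraulic diameter D_h = 4A/P = 4·(0.1893·0.1486)/(2·(0.1893+0.1486)) = 0.1125/0.6758 = 0.1665 m.
Re = ρVD_h/μ = 1.09·1.864·0.1665/2.05e-05 = 1.65e+04.
ε/D_h = 5.1e-05/0.1665 = 0.000306; Haaland gives 1/√f = -1.8 log₁₀[2.94e-05+0.000418] = 6.028, so f = 0.02752.
ΔP = f(L/D_h)(ρV²/2) = 0.02752·3.422/0.1665·1.894 = 1.071 Pa.

ΔP ≈ 1.071 Pa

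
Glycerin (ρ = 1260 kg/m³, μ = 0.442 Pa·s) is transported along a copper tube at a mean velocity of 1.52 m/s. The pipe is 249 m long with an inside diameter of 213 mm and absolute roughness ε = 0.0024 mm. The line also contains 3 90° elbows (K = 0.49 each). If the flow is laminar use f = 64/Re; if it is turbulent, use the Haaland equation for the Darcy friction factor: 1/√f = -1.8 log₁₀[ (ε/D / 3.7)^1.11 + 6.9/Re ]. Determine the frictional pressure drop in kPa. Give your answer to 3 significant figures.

ΔP ≈ 120 kPa

Reynolds number Re = ρVD/μ = 1260 · 1.52 · 0.213 / 0.442 = 922.9.
Re < 2300 → laminar flow, so f = 64/Re = 64/922.9 = 0.06934 (the turbulent correlation is not needed).
Total minor-loss coefficient ΣK = 3·0.49 = 1.47.
ΔP = [f·L/D + ΣK]·(ρV²/2) = [0.06934·249/0.213 + 1.47]·(1260·1.52²/2) = [81.06 + 1.47]·1456 = 1.201e+05 Pa.
ΔP = 1.201e+05 Pa = 120 kPa.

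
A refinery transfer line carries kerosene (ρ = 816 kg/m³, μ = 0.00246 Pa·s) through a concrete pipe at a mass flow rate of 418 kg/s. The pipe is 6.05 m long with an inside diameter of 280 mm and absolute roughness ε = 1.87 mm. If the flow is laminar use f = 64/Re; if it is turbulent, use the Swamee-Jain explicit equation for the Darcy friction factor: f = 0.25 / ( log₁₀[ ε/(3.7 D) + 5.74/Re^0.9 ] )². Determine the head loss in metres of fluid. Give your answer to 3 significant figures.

A = πD²/4 = π(0.28)²/4 = 0.06158 m²; mean velocity V = ṁ/(ρA) = 418/(816 · 0.06158) = 8.319 m/s.
Reynolds number Re = ρVD/μ = 816 · 8.319 · 0.28 / 0.00246 = 7.727e+05.
Re > 4000 → turbulent. Relative roughness ε/D = 0.00187/0.28 = 0.00668. Swamee-Jain: f = 0.25/(log₁₀[0.00668/3.7 + 5.74/7.727e+05^0.9])² = 0.25/(log₁₀[0.00181 + 2.88e-05])² = 0.25/(-2.737)² = 0.03338.
Darcy-Weisbach: ΔP = f(L/D)(ρV²/2) = 0.03338·(6.05/0.28)·(816·8.319²/2) = 0.03338·21.61·2.824e+04 = 2.037e+04 Pa.
Head loss h_f = ΔP/(ρg) = 2.037e+04/(816·9.81) = 2.54 m.

h_f ≈ 2.54 m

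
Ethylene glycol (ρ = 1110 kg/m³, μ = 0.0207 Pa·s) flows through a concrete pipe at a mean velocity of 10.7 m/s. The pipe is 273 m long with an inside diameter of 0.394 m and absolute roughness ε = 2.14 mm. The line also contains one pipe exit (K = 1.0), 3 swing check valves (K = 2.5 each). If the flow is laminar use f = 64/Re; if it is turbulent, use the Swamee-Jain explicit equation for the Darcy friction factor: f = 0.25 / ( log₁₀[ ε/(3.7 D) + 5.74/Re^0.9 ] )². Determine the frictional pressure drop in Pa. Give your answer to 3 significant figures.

Reynolds number Re = ρVD/μ = 1110 · 10.7 · 0.394 / 0.0207 = 2.261e+05.
Re > 4000 → turbulent. Relative roughness ε/D = 0.00214/0.394 = 0.00543. Swamee-Jain: f = 0.25/(log₁₀[0.00543/3.7 + 5.74/2.261e+05^0.9])² = 0.25/(log₁₀[0.00147 + 8.71e-05])² = 0.25/(-2.808)² = 0.0317.
Total minor-loss coefficient ΣK = 1·1 + 3·2.5 = 8.5.
ΔP = [f·L/D + ΣK]·(ρV²/2) = [0.0317·273/0.394 + 8.5]·(1110·10.7²/2) = [21.97 + 8.5]·6.354e+04 = 1.936e+06 Pa.

ΔP ≈ 1.94×10^6 Pa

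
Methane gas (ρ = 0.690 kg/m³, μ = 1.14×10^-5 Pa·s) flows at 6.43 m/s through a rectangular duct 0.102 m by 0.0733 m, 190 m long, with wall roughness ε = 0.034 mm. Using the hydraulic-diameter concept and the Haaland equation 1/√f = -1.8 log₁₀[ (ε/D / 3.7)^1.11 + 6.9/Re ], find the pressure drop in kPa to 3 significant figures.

ΔP ≈ 0.754 kPa

Hydraulic diameter D_h = 4A/P = 4·(0.102·0.0733)/(2·(0.102+0.0733)) = 0.02991/0.3506 = 0.0853 m.
Re = ρVD_h/μ = 0.69·6.43·0.0853/1.14e-05 = 3.32e+04.
ε/D_h = 3.4e-05/0.0853 = 0.000399; Haaland gives 1/√f = -1.8 log₁₀[3.94e-05+0.000208] = 6.492, so f = 0.02373.
ΔP = f(L/D_h)(ρV²/2) = 0.02373·190/0.0853·14.26 = 753.8 Pa.
ΔP = 0.754 kPa.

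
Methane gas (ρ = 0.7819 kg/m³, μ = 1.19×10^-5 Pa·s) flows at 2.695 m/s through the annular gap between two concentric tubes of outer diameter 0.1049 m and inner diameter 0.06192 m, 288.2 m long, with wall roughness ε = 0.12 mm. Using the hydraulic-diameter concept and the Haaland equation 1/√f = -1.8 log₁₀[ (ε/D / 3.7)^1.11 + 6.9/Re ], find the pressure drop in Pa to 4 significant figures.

Hydraulic diameter D_h = 4A/P = D_o - D_i = 0.1049 - 0.06192 = 0.04298 m.
Re = ρVD_h/μ = 0.7819·2.695·0.04298/1.19e-05 = 7611.
ε/D_h = 0.00012/0.04298 = 0.00279; Haaland gives 1/√f = -1.8 log₁₀[0.000342+0.000907] = 5.226, so f = 0.03661.
ΔP = f(L/D_h)(ρV²/2) = 0.03661·288.2/0.04298·2.839 = 697.1 Pa.

ΔP ≈ 697.1 Pa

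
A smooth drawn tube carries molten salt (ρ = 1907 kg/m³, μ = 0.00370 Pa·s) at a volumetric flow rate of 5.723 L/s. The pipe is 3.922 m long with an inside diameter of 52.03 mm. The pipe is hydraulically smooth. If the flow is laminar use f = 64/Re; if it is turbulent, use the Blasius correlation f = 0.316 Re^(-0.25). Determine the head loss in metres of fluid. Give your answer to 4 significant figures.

Q = 5.723 L/s = 5.723/1000 = 0.005723 m³/s.
Cross-sectional area A = πD²/4 = π(0.05203)²/4 = 0.002126 m²; mean velocity V = Q/A = 0.005723/0.002126 = 2.692 m/s.
Reynolds number Re = ρVD/μ = 1907 · 2.692 · 0.05203 / 0.0037 = 7.218e+04.
Re > 4000 → turbulent. Smooth-pipe (Blasius): f = 0.316 Re^(-0.25) = 0.316/(7.218e+04)^0.25 = 0.01928.
Darcy-Weisbach: ΔP = f(L/D)(ρV²/2) = 0.01928·(3.922/0.05203)·(1907·2.692²/2) = 0.01928·75.38·6908 = 1.004e+04 Pa.
Head loss h_f = ΔP/(ρg) = 1.004e+04/(1907·9.81) = 0.5366 m.

h_f ≈ 0.5366 m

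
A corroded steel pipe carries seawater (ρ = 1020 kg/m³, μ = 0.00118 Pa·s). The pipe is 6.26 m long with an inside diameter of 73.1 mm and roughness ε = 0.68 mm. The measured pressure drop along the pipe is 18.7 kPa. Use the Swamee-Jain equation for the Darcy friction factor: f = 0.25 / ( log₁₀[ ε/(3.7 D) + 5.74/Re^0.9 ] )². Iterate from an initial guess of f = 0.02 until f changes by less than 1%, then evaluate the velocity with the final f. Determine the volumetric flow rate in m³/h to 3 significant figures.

Rearranging Darcy-Weisbach: V = √(2·ΔP·D/(f·L·ρ)). With ε/D = 0.00068/0.0731 = 0.0093, iterate starting from f = 0.02:
  f = 0.02 → V = √(2·1.87e+04·0.0731/(0.02·6.26·1020)) = 4.627 m/s; Re = ρVD/μ = 2.924e+05; f → 0.03733
  f = 0.03733 → V = 3.387 m/s; Re = 2.14e+05; f → 0.03744
Converged (Δf/f < 1%). With the final f = 0.03744: V = √(2·1.87e+04·0.0731/(0.03744·6.26·1020)) = 3.382 m/s.
Q = V·A = 3.382·(π/4·0.0731²) = 0.01419 m³/s = 51.1 m³/h.

Q ≈ 51.1 m³/h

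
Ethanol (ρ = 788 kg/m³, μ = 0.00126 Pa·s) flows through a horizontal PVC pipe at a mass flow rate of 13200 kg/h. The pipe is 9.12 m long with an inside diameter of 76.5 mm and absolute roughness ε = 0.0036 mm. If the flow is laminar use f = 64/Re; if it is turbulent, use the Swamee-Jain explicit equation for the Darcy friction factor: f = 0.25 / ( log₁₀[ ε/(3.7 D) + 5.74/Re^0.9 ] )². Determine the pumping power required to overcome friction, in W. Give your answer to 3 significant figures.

P ≈ 4.73 W

ṁ = 13200 kg/h = 13200/3600 = 3.667 kg/s.
A = πD²/4 = π(0.0765)²/4 = 0.004596 m²; mean velocity V = ṁ/(ρA) = 3.667/(788 · 0.004596) = 1.012 m/s.
Reynolds number Re = ρVD/μ = 788 · 1.012 · 0.0765 / 0.00126 = 4.843e+04.
Re > 4000 → turbulent. Relative roughness ε/D = 3.6e-06/0.0765 = 4.71e-05. Swamee-Jain: f = 0.25/(log₁₀[4.71e-05/3.7 + 5.74/4.843e+04^0.9])² = 0.25/(log₁₀[1.27e-05 + 0.000349])² = 0.25/(-3.442)² = 0.0211.
Darcy-Weisbach: ΔP = f(L/D)(ρV²/2) = 0.0211·(9.12/0.0765)·(788·1.012²/2) = 0.0211·119.2·403.8 = 1016 Pa.
Q = ṁ/ρ = 3.667/788 = 0.004653 m³/s.
Pumping power P = QΔP = 0.004653·1016 = 4.726 W = 4.73 W.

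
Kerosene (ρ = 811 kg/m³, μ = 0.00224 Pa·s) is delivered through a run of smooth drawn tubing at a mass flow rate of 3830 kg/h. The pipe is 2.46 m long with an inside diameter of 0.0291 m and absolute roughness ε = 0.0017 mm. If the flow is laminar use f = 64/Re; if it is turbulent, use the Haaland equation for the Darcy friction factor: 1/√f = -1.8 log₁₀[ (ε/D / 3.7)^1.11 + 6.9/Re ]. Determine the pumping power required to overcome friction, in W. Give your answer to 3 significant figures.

P ≈ 4.48 W

ṁ = 3830 kg/h = 3830/3600 = 1.064 kg/s.
A = πD²/4 = π(0.0291)²/4 = 0.0006651 m²; mean velocity V = ṁ/(ρA) = 1.064/(811 · 0.0006651) = 1.972 m/s.
Reynolds number Re = ρVD/μ = 811 · 1.972 · 0.0291 / 0.00224 = 2.078e+04.
Re > 4000 → turbulent. Relative roughness ε/D = 1.7e-06/0.0291 = 5.84e-05. Haaland: 1/√f = -1.8 log₁₀[(5.84e-05/3.7)^1.11 + 6.9/2.078e+04] = -1.8 log₁₀[4.68e-06 + 0.000332] = 6.251, so f = 0.02559.
Darcy-Weisbach: ΔP = f(L/D)(ρV²/2) = 0.02559·(2.46/0.0291)·(811·1.972²/2) = 0.02559·84.54·1578 = 3413 Pa.
Q = ṁ/ρ = 1.064/811 = 0.001312 m³/s.
Pumping power P = QΔP = 0.001312·3413 = 4.477 W = 4.48 W.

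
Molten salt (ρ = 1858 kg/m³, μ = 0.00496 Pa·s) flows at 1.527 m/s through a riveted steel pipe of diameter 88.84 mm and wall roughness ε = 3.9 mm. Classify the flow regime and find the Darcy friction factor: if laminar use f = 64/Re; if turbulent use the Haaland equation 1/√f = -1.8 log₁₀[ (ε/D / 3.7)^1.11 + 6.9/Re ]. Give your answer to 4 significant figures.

Re = ρVD/μ = 1858·1.527·0.08884/0.00496 = 5.082e+04.
Re > 4000 → turbulent. ε/D = 0.0039/0.08884 = 0.0439; Haaland: 1/√f = -1.8 log₁₀[0.00728 + 0.000136] = 3.833, so f = 0.06806.

f ≈ 0.06806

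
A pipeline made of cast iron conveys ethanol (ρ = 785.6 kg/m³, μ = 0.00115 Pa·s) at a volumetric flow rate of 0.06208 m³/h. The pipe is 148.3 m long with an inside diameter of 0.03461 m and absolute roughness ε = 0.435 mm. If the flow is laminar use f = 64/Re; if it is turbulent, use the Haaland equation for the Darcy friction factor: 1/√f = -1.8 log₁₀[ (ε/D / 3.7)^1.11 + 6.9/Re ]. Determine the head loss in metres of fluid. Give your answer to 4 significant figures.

Q = 0.06208 m³/h = 0.06208/3600 = 1.724e-05 m³/s.
Cross-sectional area A = πD²/4 = π(0.03461)²/4 = 0.0009408 m²; mean velocity V = Q/A = 1.724e-05/0.0009408 = 0.01833 m/s.
Reynolds number Re = ρVD/μ = 785.6 · 0.01833 · 0.03461 / 0.00115 = 433.4.
Re < 2300 → laminar flow, so f = 64/Re = 64/433.4 = 0.1477 (the turbulent correlation is not needed).
Darcy-Weisbach: ΔP = f(L/D)(ρV²/2) = 0.1477·(148.3/0.03461)·(785.6·0.01833²/2) = 0.1477·4285·0.132 = 83.51 Pa.
Head loss h_f = ΔP/(ρg) = 83.51/(785.6·9.81) = 0.01084 m.

h_f ≈ 0.01084 m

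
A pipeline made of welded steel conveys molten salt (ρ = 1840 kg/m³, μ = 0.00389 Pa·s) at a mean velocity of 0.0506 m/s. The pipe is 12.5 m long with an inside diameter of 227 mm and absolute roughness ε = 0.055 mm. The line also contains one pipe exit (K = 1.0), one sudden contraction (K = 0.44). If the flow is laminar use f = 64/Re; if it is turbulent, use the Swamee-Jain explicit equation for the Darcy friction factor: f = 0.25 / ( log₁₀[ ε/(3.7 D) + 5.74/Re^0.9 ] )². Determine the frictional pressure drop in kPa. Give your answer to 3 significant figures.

Reynolds number Re = ρVD/μ = 1840 · 0.0506 · 0.227 / 0.00389 = 5433.
Re > 4000 → turbulent. Relative roughness ε/D = 5.5e-05/0.227 = 0.000242. Swamee-Jain: f = 0.25/(log₁₀[0.000242/3.7 + 5.74/5433^0.9])² = 0.25/(log₁₀[6.55e-05 + 0.0025])² = 0.25/(-2.591)² = 0.03723.
Total minor-loss coefficient ΣK = 1·1 + 1·0.44 = 1.44.
ΔP = [f·L/D + ΣK]·(ρV²/2) = [0.03723·12.5/0.227 + 1.44]·(1840·0.0506²/2) = [2.05 + 1.44]·2.356 = 8.221 Pa.
ΔP = 8.221 Pa = 0.00822 kPa.

ΔP ≈ 0.00822 kPa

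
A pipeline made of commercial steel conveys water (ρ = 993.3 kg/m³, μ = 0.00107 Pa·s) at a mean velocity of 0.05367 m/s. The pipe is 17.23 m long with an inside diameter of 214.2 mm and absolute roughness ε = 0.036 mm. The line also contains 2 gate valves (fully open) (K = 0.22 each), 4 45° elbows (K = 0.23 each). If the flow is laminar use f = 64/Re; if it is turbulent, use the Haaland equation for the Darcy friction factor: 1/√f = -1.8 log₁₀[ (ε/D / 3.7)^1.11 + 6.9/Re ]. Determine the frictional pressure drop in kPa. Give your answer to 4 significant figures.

Reynolds number Re = ρVD/μ = 993.3 · 0.05367 · 0.2142 / 0.00107 = 1.067e+04.
Re > 4000 → turbulent. Relative roughness ε/D = 3.6e-05/0.2142 = 0.000168. Haaland: 1/√f = -1.8 log₁₀[(0.000168/3.7)^1.11 + 6.9/1.067e+04] = -1.8 log₁₀[1.51e-05 + 0.000647] = 5.723, so f = 0.03053.
Total minor-loss coefficient ΣK = 2·0.22 + 4·0.23 = 1.36.
ΔP = [f·L/D + ΣK]·(ρV²/2) = [0.03053·17.23/0.2142 + 1.36]·(993.3·0.05367²/2) = [2.456 + 1.36]·1.431 = 5.459 Pa.
ΔP = 5.459 Pa = 0.005459 kPa.

ΔP ≈ 0.005459 kPa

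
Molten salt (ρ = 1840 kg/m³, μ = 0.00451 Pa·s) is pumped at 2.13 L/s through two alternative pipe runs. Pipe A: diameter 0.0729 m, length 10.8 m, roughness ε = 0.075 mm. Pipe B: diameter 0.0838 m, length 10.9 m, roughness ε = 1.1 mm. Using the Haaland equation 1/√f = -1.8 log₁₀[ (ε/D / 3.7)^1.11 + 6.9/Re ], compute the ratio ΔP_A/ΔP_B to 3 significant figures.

ΔP_A/ΔP_B ≈ 1.29

Pipe A: V = Q/A = 0.00213/0.004174 = 0.5103 m/s; Re = 1.518e+04; ε/D = 0.00103; Haaland → f = 0.02929; ΔP_A = f(L/D)(ρV²/2) = 1040 Pa.
Pipe B: V = Q/A = 0.00213/0.005515 = 0.3862 m/s; Re = 1.32e+04; ε/D = 0.0131; Haaland → f = 0.04516; ΔP_B = f(L/D)(ρV²/2) = 805.9 Pa.
ΔP_A/ΔP_B = 1040/805.9 = 1.29.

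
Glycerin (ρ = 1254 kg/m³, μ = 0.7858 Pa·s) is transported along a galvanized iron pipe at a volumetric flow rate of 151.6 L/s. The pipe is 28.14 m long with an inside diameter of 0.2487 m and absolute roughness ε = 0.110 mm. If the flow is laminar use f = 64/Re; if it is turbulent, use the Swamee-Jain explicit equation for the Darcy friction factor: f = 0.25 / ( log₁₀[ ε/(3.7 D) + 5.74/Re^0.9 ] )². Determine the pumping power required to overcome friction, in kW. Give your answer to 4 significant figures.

Q = 151.6 L/s = 151.6/1000 = 0.1516 m³/s.
Cross-sectional area A = πD²/4 = π(0.2487)²/4 = 0.04858 m²; mean velocity V = Q/A = 0.1516/0.04858 = 3.121 m/s.
Reynolds number Re = ρVD/μ = 1254 · 3.121 · 0.2487 / 0.786 = 1239.
Re < 2300 → laminar flow, so f = 64/Re = 64/1239 = 0.05167 (the turbulent correlation is not needed).
Darcy-Weisbach: ΔP = f(L/D)(ρV²/2) = 0.05167·(28.14/0.2487)·(1254·3.121²/2) = 0.05167·113.1·6106 = 3.57e+04 Pa.
Pumping power P = QΔP = 0.1516·3.57e+04 = 5412.4 W = 5.412 kW.

P ≈ 5.412 kW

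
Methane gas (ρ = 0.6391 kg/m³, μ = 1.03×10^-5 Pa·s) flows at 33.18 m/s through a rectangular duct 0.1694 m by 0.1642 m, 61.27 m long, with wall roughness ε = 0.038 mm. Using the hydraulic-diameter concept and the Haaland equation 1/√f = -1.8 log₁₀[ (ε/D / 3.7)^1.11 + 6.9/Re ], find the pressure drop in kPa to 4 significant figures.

Hydraulic diameter D_h = 4A/P = 4·(0.1694·0.1642)/(2·(0.1694+0.1642)) = 0.1113/0.6672 = 0.1668 m.
Re = ρVD_h/μ = 0.6391·33.18·0.1668/1.03e-05 = 3.433e+05.
ε/D_h = 3.8e-05/0.1668 = 0.000228; Haaland gives 1/√f = -1.8 log₁₀[2.12e-05+2.01e-05] = 7.891, so f = 0.01606.
ΔP = f(L/D_h)(ρV²/2) = 0.01606·61.27/0.1668·351.8 = 2076 Pa.
ΔP = 2.076 kPa.

ΔP ≈ 2.076 kPa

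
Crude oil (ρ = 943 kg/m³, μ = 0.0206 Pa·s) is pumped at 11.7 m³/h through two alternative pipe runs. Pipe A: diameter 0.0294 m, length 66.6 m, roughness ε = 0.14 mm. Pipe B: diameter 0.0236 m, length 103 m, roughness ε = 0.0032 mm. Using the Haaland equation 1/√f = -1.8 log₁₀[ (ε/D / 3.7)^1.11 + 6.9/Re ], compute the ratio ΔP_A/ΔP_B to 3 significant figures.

Pipe A: V = Q/A = 0.00325/0.0006789 = 4.787 m/s; Re = 6443; ε/D = 0.00476; Haaland → f = 0.04016; ΔP_A = f(L/D)(ρV²/2) = 9.832e+05 Pa.
Pipe B: V = Q/A = 0.00325/0.0004374 = 7.43 m/s; Re = 8026; ε/D = 0.000136; Haaland → f = 0.03297; ΔP_B = f(L/D)(ρV²/2) = 3.745e+06 Pa.
ΔP_A/ΔP_B = 9.832e+05/3.745e+06 = 0.263.

ΔP_A/ΔP_B ≈ 0.263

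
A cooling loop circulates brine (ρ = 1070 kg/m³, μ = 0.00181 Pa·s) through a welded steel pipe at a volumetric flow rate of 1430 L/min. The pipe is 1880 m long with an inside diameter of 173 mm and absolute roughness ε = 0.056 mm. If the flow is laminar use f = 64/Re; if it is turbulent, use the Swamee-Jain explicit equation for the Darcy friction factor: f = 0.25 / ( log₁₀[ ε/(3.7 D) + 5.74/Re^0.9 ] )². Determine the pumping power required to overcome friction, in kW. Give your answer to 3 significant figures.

P ≈ 2.78 kW

Q = 1430 L/min = 1430/60000 = 0.02383 m³/s.
Cross-sectional area A = πD²/4 = π(0.173)²/4 = 0.02351 m²; mean velocity V = Q/A = 0.02383/0.02351 = 1.014 m/s.
Reynolds number Re = ρVD/μ = 1070 · 1.014 · 0.173 / 0.00181 = 1.037e+05.
Re > 4000 → turbulent. Relative roughness ε/D = 5.6e-05/0.173 = 0.000324. Swamee-Jain: f = 0.25/(log₁₀[0.000324/3.7 + 5.74/1.037e+05^0.9])² = 0.25/(log₁₀[8.75e-05 + 0.000176])² = 0.25/(-3.58)² = 0.01951.
Darcy-Weisbach: ΔP = f(L/D)(ρV²/2) = 0.01951·(1880/0.173)·(1070·1.014²/2) = 0.01951·1.087e+04·550 = 1.166e+05 Pa.
Pumping power P = QΔP = 0.02383·1.166e+05 = 2779 W = 2.78 kW.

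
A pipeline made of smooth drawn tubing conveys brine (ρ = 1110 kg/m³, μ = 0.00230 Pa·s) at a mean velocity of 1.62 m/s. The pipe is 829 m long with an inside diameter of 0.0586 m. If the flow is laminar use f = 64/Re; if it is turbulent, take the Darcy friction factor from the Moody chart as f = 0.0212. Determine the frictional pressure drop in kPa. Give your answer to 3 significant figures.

ΔP ≈ 437 kPa

Reynolds number Re = ρVD/μ = 1110 · 1.62 · 0.0586 / 0.0023 = 4.582e+04.
Re > 4000 → turbulent; use the Moody-chart value f = 0.0212.
Darcy-Weisbach: ΔP = f(L/D)(ρV²/2) = 0.0212·(829/0.0586)·(1110·1.62²/2) = 0.0212·1.415e+04·1457 = 4.368e+05 Pa.
ΔP = 4.368e+05 Pa = 437 kPa.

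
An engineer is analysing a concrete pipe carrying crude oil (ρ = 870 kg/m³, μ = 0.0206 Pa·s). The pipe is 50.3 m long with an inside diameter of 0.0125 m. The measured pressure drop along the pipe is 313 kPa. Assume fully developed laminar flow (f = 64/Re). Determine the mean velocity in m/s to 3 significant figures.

V ≈ 1.47 m/s

For laminar flow, f = 64/Re with Re = ρVD/μ, so Darcy-Weisbach reduces to ΔP = 32μLV/D². Solving for V: V = ΔP·D²/(32μL) = 3.13e+05·(0.0125)²/(32·0.0206·50.3) = 1.475 m/s.
Check: Re = ρVD/μ = 870·1.475·0.0125/0.0206 = 778.6 < 2300, so the laminar assumption holds.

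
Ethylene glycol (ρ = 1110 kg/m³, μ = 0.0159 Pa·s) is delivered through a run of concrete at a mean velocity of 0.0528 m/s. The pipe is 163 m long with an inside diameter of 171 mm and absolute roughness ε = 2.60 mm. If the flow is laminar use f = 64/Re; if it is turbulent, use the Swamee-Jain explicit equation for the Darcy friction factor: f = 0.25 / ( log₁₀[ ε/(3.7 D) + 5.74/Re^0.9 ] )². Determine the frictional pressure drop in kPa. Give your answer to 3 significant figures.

Reynolds number Re = ρVD/μ = 1110 · 0.0528 · 0.171 / 0.0159 = 630.3.
Re < 2300 → laminar flow, so f = 64/Re = 64/630.3 = 0.1015 (the turbulent correlation is not needed).
Darcy-Weisbach: ΔP = f(L/D)(ρV²/2) = 0.1015·(163/0.171)·(1110·0.0528²/2) = 0.1015·953.2·1.547 = 149.8 Pa.
ΔP = 149.8 Pa = 0.150 kPa.

ΔP ≈ 0.150 kPa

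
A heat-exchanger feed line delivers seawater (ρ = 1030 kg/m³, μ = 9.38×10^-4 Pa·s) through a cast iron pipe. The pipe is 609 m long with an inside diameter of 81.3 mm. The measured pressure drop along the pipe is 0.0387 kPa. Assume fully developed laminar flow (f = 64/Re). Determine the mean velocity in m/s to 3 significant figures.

V ≈ 0.0140 m/s

For laminar flow, f = 64/Re with Re = ρVD/μ, so Darcy-Weisbach reduces to ΔP = 32μLV/D². Solving for V: V = ΔP·D²/(32μL) = 38.7·(0.0813)²/(32·0.000938·609) = 0.01399 m/s.
Check: Re = ρVD/μ = 1030·0.01399·0.0813/0.000938 = 1249 < 2300, so the laminar assumption holds.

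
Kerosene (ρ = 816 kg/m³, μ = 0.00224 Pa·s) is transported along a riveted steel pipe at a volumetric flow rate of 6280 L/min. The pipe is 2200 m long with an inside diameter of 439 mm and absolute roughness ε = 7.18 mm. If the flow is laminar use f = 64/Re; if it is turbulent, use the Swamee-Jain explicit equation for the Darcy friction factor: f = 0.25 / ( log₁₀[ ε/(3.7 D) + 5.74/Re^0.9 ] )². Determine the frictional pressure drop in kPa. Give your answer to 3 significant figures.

ΔP ≈ 44.7 kPa

Q = 6280 L/min = 6280/60000 = 0.1047 m³/s.
Cross-sectional area A = πD²/4 = π(0.439)²/4 = 0.1514 m²; mean velocity V = Q/A = 0.1047/0.1514 = 0.6915 m/s.
Reynolds number Re = ρVD/μ = 816 · 0.6915 · 0.439 / 0.00224 = 1.106e+05.
Re > 4000 → turbulent. Relative roughness ε/D = 0.00718/0.439 = 0.0164. Swamee-Jain: f = 0.25/(log₁₀[0.0164/3.7 + 5.74/1.106e+05^0.9])² = 0.25/(log₁₀[0.00442 + 0.000166])² = 0.25/(-2.339)² = 0.04571.
Darcy-Weisbach: ΔP = f(L/D)(ρV²/2) = 0.04571·(2200/0.439)·(816·0.6915²/2) = 0.04571·5011·195.1 = 4.469e+04 Pa.
ΔP = 4.469e+04 Pa = 44.7 kPa.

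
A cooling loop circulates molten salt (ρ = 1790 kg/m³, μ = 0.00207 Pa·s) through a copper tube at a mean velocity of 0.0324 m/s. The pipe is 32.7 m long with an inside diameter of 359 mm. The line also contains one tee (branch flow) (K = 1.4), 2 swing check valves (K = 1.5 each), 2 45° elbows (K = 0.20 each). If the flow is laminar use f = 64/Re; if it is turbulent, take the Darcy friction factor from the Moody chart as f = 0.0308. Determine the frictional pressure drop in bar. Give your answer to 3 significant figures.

Reynolds number Re = ρVD/μ = 1790 · 0.0324 · 0.359 / 0.00207 = 1.006e+04.
Re > 4000 → turbulent; use the Moody-chart value f = 0.0308.
Total minor-loss coefficient ΣK = 1·1.4 + 2·1.5 + 2·0.2 = 4.8.
ΔP = [f·L/D + ΣK]·(ρV²/2) = [0.0308·32.7/0.359 + 4.8]·(1790·0.0324²/2) = [2.805 + 4.8]·0.9395 = 7.146 Pa.
ΔP = 7.146 Pa = 7.15×10^-5 bar.

ΔP ≈ 7.15×10^-5 bar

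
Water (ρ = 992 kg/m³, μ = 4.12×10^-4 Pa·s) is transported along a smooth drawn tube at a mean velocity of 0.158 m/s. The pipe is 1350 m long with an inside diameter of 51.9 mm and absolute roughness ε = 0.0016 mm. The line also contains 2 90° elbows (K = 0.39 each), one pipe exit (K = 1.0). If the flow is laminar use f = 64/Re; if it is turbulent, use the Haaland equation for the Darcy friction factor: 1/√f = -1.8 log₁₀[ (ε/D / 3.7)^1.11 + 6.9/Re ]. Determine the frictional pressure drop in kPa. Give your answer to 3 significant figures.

ΔP ≈ 8.36 kPa

Reynolds number Re = ρVD/μ = 992 · 0.158 · 0.0519 / 0.000412 = 1.974e+04.
Re > 4000 → turbulent. Relative roughness ε/D = 1.6e-06/0.0519 = 3.08e-05. Haaland: 1/√f = -1.8 log₁₀[(3.08e-05/3.7)^1.11 + 6.9/1.974e+04] = -1.8 log₁₀[2.3e-06 + 0.000349] = 6.217, so f = 0.02587.
Total minor-loss coefficient ΣK = 2·0.39 + 1·1 = 1.78.
ΔP = [f·L/D + ΣK]·(ρV²/2) = [0.02587·1350/0.0519 + 1.78]·(992·0.158²/2) = [673 + 1.78]·12.38 = 8356 Pa.
ΔP = 8356 Pa = 8.36 kPa.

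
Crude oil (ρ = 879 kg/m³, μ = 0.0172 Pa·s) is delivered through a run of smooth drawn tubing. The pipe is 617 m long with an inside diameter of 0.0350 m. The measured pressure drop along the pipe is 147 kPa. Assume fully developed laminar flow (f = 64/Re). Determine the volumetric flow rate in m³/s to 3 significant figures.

Q ≈ 5.10×10^-4 m³/s

For laminar flow, f = 64/Re with Re = ρVD/μ, so Darcy-Weisbach reduces to ΔP = 32μLV/D². Solving for V: V = ΔP·D²/(32μL) = 1.47e+05·(0.035)²/(32·0.0172·617) = 0.5303 m/s.
Check: Re = ρVD/μ = 879·0.5303·0.035/0.0172 = 948.5 < 2300, so the laminar assumption holds.
Q = V·A = 0.5303·(π/4·0.035²) = 0.0005102 m³/s = 5.10×10^-4 m³/s.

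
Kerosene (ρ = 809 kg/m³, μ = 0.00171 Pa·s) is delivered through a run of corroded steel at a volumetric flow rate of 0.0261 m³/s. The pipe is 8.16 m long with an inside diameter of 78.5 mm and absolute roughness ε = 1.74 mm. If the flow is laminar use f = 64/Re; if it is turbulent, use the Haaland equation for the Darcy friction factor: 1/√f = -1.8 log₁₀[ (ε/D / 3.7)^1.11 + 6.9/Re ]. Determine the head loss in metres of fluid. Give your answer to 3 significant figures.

Cross-sectional area A = πD²/4 = π(0.0785)²/4 = 0.00484 m²; mean velocity V = Q/A = 0.0261/0.00484 = 5.393 m/s.
Reynolds number Re = ρVD/μ = 809 · 5.393 · 0.0785 / 0.00171 = 2.003e+05.
Re > 4000 → turbulent. Relative roughness ε/D = 0.00174/0.0785 = 0.0222. Haaland: 1/√f = -1.8 log₁₀[(0.0222/3.7)^1.11 + 6.9/2.003e+05] = -1.8 log₁₀[0.00341 + 3.45e-05] = 4.433, so f = 0.05089.
Darcy-Weisbach: ΔP = f(L/D)(ρV²/2) = 0.05089·(8.16/0.0785)·(809·5.393²/2) = 0.05089·103.9·1.176e+04 = 6.223e+04 Pa.
Head loss h_f = ΔP/(ρg) = 6.223e+04/(809·9.81) = 7.84 m.

h_f ≈ 7.84 m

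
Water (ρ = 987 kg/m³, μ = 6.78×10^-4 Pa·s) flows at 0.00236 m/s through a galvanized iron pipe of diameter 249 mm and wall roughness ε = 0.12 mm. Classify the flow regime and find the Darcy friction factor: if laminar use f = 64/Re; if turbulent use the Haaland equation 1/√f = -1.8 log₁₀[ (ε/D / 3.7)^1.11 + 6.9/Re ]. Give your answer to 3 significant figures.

Re = ρVD/μ = 987·0.00236·0.249/0.000678 = 855.5.
Re < 2300 → laminar, so f = 64/Re = 0.07481 (roughness is irrelevant in laminar flow).

f ≈ 0.0748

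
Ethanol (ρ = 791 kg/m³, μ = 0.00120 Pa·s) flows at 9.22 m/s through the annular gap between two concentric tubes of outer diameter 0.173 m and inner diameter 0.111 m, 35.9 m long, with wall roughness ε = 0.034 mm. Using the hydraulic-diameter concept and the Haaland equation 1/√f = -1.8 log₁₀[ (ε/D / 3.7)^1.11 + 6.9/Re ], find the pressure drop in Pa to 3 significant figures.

ΔP ≈ 353000 Pa

Hydraulic diameter D_h = 4A/P = D_o - D_i = 0.173 - 0.111 = 0.062 m.
Re = ρVD_h/μ = 791·9.22·0.062/0.0012 = 3.768e+05.
ε/D_h = 3.4e-05/0.062 = 0.000548; Haaland gives 1/√f = -1.8 log₁₀[5.62e-05+1.83e-05] = 7.43, so f = 0.01811.
ΔP = f(L/D_h)(ρV²/2) = 0.01811·35.9/0.062·3.362e+04 = 3.526e+05 Pa.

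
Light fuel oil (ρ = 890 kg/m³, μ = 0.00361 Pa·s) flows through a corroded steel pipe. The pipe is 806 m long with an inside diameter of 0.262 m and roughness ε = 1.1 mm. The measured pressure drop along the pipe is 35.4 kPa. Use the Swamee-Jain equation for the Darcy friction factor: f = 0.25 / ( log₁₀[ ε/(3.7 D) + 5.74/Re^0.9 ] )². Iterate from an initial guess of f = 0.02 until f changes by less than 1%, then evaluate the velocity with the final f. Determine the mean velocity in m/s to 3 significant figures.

Rearranging Darcy-Weisbach: V = √(2·ΔP·D/(f·L·ρ)). With ε/D = 0.0011/0.262 = 0.0042, iterate starting from f = 0.02:
  f = 0.02 → V = √(2·3.54e+04·0.262/(0.02·806·890)) = 1.137 m/s; Re = ρVD/μ = 7.345e+04; f → 0.03052
  f = 0.03052 → V = 0.9204 m/s; Re = 5.945e+04; f → 0.03086
  f = 0.03086 → V = 0.9154 m/s; Re = 5.913e+04; f → 0.03087
Converged (Δf/f < 1%). With the final f = 0.03087: V = √(2·3.54e+04·0.262/(0.03087·806·890)) = 0.9153 m/s.

V ≈ 0.915 m/s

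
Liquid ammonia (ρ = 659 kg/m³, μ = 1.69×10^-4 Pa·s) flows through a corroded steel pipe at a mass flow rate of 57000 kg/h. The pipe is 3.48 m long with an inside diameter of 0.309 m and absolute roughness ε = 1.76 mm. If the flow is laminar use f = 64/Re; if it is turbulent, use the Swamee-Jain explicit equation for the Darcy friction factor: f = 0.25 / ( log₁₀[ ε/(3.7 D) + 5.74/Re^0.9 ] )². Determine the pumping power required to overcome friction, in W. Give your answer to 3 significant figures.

ṁ = 57000 kg/h = 57000/3600 = 15.83 kg/s.
A = πD²/4 = π(0.309)²/4 = 0.07499 m²; mean velocity V = ṁ/(ρA) = 15.83/(659 · 0.07499) = 0.3204 m/s.
Reynolds number Re = ρVD/μ = 659 · 0.3204 · 0.309 / 0.000169 = 3.86e+05.
Re > 4000 → turbulent. Relative roughness ε/D = 0.00176/0.309 = 0.0057. Swamee-Jain: f = 0.25/(log₁₀[0.0057/3.7 + 5.74/3.86e+05^0.9])² = 0.25/(log₁₀[0.00154 + 5.38e-05])² = 0.25/(-2.798)² = 0.03194.
Darcy-Weisbach: ΔP = f(L/D)(ρV²/2) = 0.03194·(3.48/0.309)·(659·0.3204²/2) = 0.03194·11.26·33.82 = 12.17 Pa.
Q = ṁ/ρ = 15.83/659 = 0.02403 m³/s.
Pumping power P = QΔP = 0.02403·12.17 = 0.2923 W = 0.292 W.

P ≈ 0.292 W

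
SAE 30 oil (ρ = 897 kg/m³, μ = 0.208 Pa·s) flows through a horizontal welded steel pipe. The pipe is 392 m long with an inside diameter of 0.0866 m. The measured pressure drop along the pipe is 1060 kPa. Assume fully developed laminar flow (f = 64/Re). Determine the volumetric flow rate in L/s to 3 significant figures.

Q ≈ 17.9 L/s

For laminar flow, f = 64/Re with Re = ρVD/μ, so Darcy-Weisbach reduces to ΔP = 32μLV/D². Solving for V: V = ΔP·D²/(32μL) = 1.06e+06·(0.0866)²/(32·0.208·392) = 3.047 m/s.
Check: Re = ρVD/μ = 897·3.047·0.0866/0.208 = 1138 < 2300, so the laminar assumption holds.
Q = V·A = 3.047·(π/4·0.0866²) = 0.01795 m³/s = 17.9 L/s.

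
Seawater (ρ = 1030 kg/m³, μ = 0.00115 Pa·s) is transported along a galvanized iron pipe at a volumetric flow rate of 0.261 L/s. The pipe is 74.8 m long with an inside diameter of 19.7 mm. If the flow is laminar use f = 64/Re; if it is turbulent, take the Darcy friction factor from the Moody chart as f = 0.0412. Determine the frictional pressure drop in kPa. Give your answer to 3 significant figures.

ΔP ≈ 59.1 kPa

Q = 0.261 L/s = 0.261/1000 = 0.000261 m³/s.
Cross-sectional area A = πD²/4 = π(0.0197)²/4 = 0.0003048 m²; mean velocity V = Q/A = 0.000261/0.0003048 = 0.8563 m/s.
Reynolds number Re = ρVD/μ = 1030 · 0.8563 · 0.0197 / 0.00115 = 1.511e+04.
Re > 4000 → turbulent; use the Moody-chart value f = 0.0412.
Darcy-Weisbach: ΔP = f(L/D)(ρV²/2) = 0.0412·(74.8/0.0197)·(1030·0.8563²/2) = 0.0412·3797·377.6 = 5.907e+04 Pa.
ΔP = 5.907e+04 Pa = 59.1 kPa.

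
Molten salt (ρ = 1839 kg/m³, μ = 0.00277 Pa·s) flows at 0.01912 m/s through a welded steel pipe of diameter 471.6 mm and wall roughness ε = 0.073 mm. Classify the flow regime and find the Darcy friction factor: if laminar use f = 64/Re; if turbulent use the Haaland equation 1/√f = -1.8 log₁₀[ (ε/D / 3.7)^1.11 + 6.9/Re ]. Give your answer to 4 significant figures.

f ≈ 0.03587

Re = ρVD/μ = 1839·0.01912·0.4716/0.00277 = 5986.
Re > 4000 → turbulent. ε/D = 7.3e-05/0.4716 = 0.000155; Haaland: 1/√f = -1.8 log₁₀[1.38e-05 + 0.00115] = 5.28, so f = 0.03587.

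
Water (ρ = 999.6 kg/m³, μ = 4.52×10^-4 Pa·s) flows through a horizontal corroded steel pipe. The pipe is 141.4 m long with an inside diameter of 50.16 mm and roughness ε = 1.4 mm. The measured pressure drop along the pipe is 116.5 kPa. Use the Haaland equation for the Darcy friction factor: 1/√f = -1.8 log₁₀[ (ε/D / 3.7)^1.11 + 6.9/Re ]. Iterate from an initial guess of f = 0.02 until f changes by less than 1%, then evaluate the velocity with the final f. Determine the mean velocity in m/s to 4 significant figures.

Rearranging Darcy-Weisbach: V = √(2·ΔP·D/(f·L·ρ)). With ε/D = 0.0014/0.05016 = 0.0279, iterate starting from f = 0.02:
  f = 0.02 → V = √(2·1.165e+05·0.05016/(0.02·141.4·999.6)) = 2.033 m/s; Re = ρVD/μ = 2.256e+05; f → 0.05575
  f = 0.05575 → V = 1.218 m/s; Re = 1.351e+05; f → 0.05585
Converged (Δf/f < 1%). With the final f = 0.05585: V = √(2·1.165e+05·0.05016/(0.05585·141.4·999.6)) = 1.217 m/s.

V ≈ 1.217 m/s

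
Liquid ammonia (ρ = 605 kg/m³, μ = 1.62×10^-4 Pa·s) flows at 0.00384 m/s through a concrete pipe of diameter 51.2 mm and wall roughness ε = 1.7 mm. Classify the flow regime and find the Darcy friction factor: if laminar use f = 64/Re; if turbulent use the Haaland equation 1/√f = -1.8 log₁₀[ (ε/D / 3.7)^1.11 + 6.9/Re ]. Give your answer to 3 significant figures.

Re = ρVD/μ = 605·0.00384·0.0512/0.000162 = 734.2.
Re < 2300 → laminar, so f = 64/Re = 0.08716 (roughness is irrelevant in laminar flow).

f ≈ 0.0872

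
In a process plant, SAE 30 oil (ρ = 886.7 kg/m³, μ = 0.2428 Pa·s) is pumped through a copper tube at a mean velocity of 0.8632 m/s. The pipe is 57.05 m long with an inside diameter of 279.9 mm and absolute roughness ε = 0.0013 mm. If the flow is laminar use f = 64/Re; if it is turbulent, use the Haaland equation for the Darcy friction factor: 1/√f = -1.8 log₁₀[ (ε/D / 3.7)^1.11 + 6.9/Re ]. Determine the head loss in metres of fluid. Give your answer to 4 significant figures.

Reynolds number Re = ρVD/μ = 886.7 · 0.8632 · 0.2799 / 0.243 = 882.4.
Re < 2300 → laminar flow, so f = 64/Re = 64/882.4 = 0.07253 (the turbulent correlation is not needed).
Darcy-Weisbach: ΔP = f(L/D)(ρV²/2) = 0.07253·(57.05/0.2799)·(886.7·0.8632²/2) = 0.07253·203.8·330.3 = 4884 Pa.
Head loss h_f = ΔP/(ρg) = 4884/(886.7·9.81) = 0.5615 m.

h_f ≈ 0.5615 m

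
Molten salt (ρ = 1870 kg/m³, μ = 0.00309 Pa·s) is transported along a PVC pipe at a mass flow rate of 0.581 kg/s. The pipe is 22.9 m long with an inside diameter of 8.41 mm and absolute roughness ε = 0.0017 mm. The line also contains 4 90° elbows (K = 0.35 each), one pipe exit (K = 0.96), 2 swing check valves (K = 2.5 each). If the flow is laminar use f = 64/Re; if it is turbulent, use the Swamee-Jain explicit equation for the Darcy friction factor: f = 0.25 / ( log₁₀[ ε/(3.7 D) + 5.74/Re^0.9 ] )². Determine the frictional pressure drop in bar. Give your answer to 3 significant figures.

ΔP ≈ 21.5 bar

A = πD²/4 = π(0.00841)²/4 = 5.555e-05 m²; mean velocity V = ṁ/(ρA) = 0.581/(1870 · 5.555e-05) = 5.593 m/s.
Reynolds number Re = ρVD/μ = 1870 · 5.593 · 0.00841 / 0.00309 = 2.847e+04.
Re > 4000 → turbulent. Relative roughness ε/D = 1.7e-06/0.00841 = 0.000202. Swamee-Jain: f = 0.25/(log₁₀[0.000202/3.7 + 5.74/2.847e+04^0.9])² = 0.25/(log₁₀[5.46e-05 + 0.000562])² = 0.25/(-3.21)² = 0.02427.
Total minor-loss coefficient ΣK = 4·0.35 + 1·0.96 + 2·2.5 = 7.36.
ΔP = [f·L/D + ΣK]·(ρV²/2) = [0.02427·22.9/0.00841 + 7.36]·(1870·5.593²/2) = [66.08 + 7.36]·2.925e+04 = 2.148e+06 Pa.
ΔP = 2.148e+06 Pa = 21.5 bar.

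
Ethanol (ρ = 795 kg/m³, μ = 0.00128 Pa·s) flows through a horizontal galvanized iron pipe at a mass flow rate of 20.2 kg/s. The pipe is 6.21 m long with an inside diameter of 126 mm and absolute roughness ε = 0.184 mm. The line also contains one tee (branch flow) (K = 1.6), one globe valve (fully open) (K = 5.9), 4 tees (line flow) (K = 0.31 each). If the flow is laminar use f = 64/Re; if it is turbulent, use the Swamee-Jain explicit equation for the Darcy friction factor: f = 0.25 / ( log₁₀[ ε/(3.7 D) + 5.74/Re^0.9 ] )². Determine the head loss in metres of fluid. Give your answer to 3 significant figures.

A = πD²/4 = π(0.126)²/4 = 0.01247 m²; mean velocity V = ṁ/(ρA) = 20.2/(795 · 0.01247) = 2.038 m/s.
Reynolds number Re = ρVD/μ = 795 · 2.038 · 0.126 / 0.00128 = 1.595e+05.
Re > 4000 → turbulent. Relative roughness ε/D = 0.000184/0.126 = 0.00146. Swamee-Jain: f = 0.25/(log₁₀[0.00146/3.7 + 5.74/1.595e+05^0.9])² = 0.25/(log₁₀[0.000395 + 0.000119])² = 0.25/(-3.289)² = 0.02311.
Total minor-loss coefficient ΣK = 1·1.6 + 1·5.9 + 4·0.31 = 8.74.
ΔP = [f·L/D + ΣK]·(ρV²/2) = [0.02311·6.21/0.126 + 8.74]·(795·2.038²/2) = [1.139 + 8.74]·1651 = 1.631e+04 Pa.
Head loss h_f = ΔP/(ρg) = 1.631e+04/(795·9.81) = 2.09 m.

h_f ≈ 2.09 m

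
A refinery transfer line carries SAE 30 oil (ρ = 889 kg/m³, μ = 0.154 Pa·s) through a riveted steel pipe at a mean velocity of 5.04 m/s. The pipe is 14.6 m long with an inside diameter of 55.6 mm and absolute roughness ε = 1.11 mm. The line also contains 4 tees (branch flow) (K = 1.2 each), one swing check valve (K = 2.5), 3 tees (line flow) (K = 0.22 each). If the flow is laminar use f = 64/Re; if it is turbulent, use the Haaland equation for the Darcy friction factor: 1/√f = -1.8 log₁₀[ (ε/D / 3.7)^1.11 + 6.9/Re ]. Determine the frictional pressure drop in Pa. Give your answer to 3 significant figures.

Reynolds number Re = ρVD/μ = 889 · 5.04 · 0.0556 / 0.154 = 1618.
Re < 2300 → laminar flow, so f = 64/Re = 64/1618 = 0.03956 (the turbulent correlation is not needed).
Total minor-loss coefficient ΣK = 4·1.2 + 1·2.5 + 3·0.22 = 7.96.
ΔP = [f·L/D + ΣK]·(ρV²/2) = [0.03956·14.6/0.0556 + 7.96]·(889·5.04²/2) = [10.39 + 7.96]·1.129e+04 = 2.072e+05 Pa.

ΔP ≈ 207000 Pa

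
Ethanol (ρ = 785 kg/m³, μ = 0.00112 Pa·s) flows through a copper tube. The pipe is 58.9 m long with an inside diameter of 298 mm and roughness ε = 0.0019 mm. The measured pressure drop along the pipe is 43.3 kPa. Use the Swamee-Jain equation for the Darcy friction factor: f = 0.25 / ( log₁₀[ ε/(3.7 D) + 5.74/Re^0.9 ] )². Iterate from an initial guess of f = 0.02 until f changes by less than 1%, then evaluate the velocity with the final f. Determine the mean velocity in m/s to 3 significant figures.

V ≈ 7.10 m/s

Rearranging Darcy-Weisbach: V = √(2·ΔP·D/(f·L·ρ)). With ε/D = 1.9e-06/0.298 = 6.38e-06, iterate starting from f = 0.02:
  f = 0.02 → V = √(2·4.33e+04·0.298/(0.02·58.9·785)) = 5.283 m/s; Re = ρVD/μ = 1.103e+06; f → 0.01159
  f = 0.01159 → V = 6.941 m/s; Re = 1.45e+06; f → 0.01111
  f = 0.01111 → V = 7.087 m/s; Re = 1.48e+06; f → 0.01108
Converged (Δf/f < 1%). With the final f = 0.01108: V = √(2·4.33e+04·0.298/(0.01108·58.9·785)) = 7.098 m/s.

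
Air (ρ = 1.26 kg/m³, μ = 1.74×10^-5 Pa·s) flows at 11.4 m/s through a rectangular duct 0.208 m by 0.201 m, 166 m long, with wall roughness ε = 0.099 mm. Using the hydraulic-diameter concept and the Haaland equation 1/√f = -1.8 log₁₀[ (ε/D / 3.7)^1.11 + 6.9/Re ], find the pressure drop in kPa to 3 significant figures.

Hydraulic diameter D_h = 4A/P = 4·(0.208·0.201)/(2·(0.208+0.201)) = 0.1672/0.818 = 0.2044 m.
Re = ρVD_h/μ = 1.26·11.4·0.2044/1.74e-05 = 1.688e+05.
ε/D_h = 9.9e-05/0.2044 = 0.000484; Haaland gives 1/√f = -1.8 log₁₀[4.89e-05+4.09e-05] = 7.284, so f = 0.01885.
ΔP = f(L/D_h)(ρV²/2) = 0.01885·166/0.2044·81.87 = 1253 Pa.
ΔP = 1.25 kPa.

ΔP ≈ 1.25 kPa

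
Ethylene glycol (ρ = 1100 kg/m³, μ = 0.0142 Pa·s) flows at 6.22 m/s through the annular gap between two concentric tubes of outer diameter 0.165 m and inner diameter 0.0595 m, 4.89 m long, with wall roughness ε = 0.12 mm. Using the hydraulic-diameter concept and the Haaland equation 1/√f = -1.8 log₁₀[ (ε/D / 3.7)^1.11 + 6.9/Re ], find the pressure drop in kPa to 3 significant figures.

Hydraulic diameter D_h = 4A/P = D_o - D_i = 0.165 - 0.0595 = 0.1055 m.
Re = ρVD_h/μ = 1100·6.22·0.1055/0.0142 = 5.083e+04.
ε/D_h = 0.00012/0.1055 = 0.00114; Haaland gives 1/√f = -1.8 log₁₀[0.000126+0.000136] = 6.447, so f = 0.02406.
ΔP = f(L/D_h)(ρV²/2) = 0.02406·4.89/0.1055·2.128e+04 = 2.373e+04 Pa.
ΔP = 23.7 kPa.

ΔP ≈ 23.7 kPa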